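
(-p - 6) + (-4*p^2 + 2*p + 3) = -4*p^2 + p - 3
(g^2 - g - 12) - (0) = g^2 - g - 12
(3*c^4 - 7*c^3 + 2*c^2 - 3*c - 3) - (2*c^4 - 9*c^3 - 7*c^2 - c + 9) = c^4 + 2*c^3 + 9*c^2 - 2*c - 12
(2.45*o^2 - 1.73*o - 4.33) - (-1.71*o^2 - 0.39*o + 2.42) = 4.16*o^2 - 1.34*o - 6.75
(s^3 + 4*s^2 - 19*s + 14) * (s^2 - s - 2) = s^5 + 3*s^4 - 25*s^3 + 25*s^2 + 24*s - 28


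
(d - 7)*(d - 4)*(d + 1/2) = d^3 - 21*d^2/2 + 45*d/2 + 14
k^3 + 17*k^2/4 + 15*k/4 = k*(k + 5/4)*(k + 3)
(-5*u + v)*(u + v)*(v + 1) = -5*u^2*v - 5*u^2 - 4*u*v^2 - 4*u*v + v^3 + v^2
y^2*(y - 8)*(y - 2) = y^4 - 10*y^3 + 16*y^2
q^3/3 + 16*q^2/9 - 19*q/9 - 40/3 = (q/3 + 1)*(q - 8/3)*(q + 5)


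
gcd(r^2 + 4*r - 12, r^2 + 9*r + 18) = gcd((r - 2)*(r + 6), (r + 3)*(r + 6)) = r + 6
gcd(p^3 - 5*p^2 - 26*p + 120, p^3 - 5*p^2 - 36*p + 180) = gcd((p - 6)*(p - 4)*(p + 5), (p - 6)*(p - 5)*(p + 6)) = p - 6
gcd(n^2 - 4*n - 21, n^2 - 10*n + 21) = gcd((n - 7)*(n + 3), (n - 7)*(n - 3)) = n - 7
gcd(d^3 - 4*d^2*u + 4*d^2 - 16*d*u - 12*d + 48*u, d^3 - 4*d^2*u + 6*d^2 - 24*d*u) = -d^2 + 4*d*u - 6*d + 24*u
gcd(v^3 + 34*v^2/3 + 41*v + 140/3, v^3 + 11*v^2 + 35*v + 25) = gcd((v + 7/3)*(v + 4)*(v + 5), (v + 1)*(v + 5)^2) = v + 5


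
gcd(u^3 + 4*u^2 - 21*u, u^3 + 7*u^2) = u^2 + 7*u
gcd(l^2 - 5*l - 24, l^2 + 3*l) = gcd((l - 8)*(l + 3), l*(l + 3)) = l + 3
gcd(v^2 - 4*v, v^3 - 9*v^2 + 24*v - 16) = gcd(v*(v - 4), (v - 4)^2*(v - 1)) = v - 4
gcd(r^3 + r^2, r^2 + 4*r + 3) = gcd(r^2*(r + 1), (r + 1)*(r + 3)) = r + 1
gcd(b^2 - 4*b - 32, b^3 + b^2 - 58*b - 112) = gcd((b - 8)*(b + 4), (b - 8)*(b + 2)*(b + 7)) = b - 8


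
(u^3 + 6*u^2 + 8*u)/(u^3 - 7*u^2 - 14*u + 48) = u*(u^2 + 6*u + 8)/(u^3 - 7*u^2 - 14*u + 48)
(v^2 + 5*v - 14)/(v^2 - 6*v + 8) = (v + 7)/(v - 4)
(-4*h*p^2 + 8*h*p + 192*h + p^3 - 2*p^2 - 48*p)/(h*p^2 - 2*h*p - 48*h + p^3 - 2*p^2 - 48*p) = (-4*h + p)/(h + p)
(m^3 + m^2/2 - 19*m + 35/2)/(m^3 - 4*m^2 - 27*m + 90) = (2*m^2 - 9*m + 7)/(2*(m^2 - 9*m + 18))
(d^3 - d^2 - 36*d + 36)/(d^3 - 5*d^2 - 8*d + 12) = (d + 6)/(d + 2)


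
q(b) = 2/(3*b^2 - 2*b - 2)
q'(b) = 2*(2 - 6*b)/(3*b^2 - 2*b - 2)^2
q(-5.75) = 0.02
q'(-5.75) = 0.01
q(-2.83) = 0.07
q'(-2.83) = 0.05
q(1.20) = -25.00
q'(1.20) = -1625.00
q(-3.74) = 0.04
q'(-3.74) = 0.02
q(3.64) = 0.07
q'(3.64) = -0.04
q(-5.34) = 0.02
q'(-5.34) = 0.01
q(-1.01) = 0.65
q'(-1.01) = 1.70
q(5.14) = 0.03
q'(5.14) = -0.01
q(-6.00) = 0.02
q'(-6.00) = 0.01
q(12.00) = 0.00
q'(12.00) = 0.00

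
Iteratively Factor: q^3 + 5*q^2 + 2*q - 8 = (q - 1)*(q^2 + 6*q + 8) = (q - 1)*(q + 2)*(q + 4)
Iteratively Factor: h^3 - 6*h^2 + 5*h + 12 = (h + 1)*(h^2 - 7*h + 12) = (h - 4)*(h + 1)*(h - 3)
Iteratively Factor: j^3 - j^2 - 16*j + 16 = (j - 4)*(j^2 + 3*j - 4) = (j - 4)*(j + 4)*(j - 1)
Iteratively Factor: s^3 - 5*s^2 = (s - 5)*(s^2) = s*(s - 5)*(s)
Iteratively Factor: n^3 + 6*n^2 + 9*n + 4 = (n + 1)*(n^2 + 5*n + 4) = (n + 1)*(n + 4)*(n + 1)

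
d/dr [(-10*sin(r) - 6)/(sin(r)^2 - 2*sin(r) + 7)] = 2*(5*sin(r)^2 + 6*sin(r) - 41)*cos(r)/(sin(r)^2 - 2*sin(r) + 7)^2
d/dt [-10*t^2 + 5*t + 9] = 5 - 20*t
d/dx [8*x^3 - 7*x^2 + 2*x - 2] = 24*x^2 - 14*x + 2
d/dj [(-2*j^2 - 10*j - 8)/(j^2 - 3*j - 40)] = 8*(2*j^2 + 22*j + 47)/(j^4 - 6*j^3 - 71*j^2 + 240*j + 1600)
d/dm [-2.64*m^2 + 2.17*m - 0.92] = 2.17 - 5.28*m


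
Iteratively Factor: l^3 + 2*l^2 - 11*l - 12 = (l - 3)*(l^2 + 5*l + 4) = (l - 3)*(l + 4)*(l + 1)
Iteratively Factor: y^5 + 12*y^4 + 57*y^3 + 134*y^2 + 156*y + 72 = (y + 2)*(y^4 + 10*y^3 + 37*y^2 + 60*y + 36) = (y + 2)^2*(y^3 + 8*y^2 + 21*y + 18) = (y + 2)^2*(y + 3)*(y^2 + 5*y + 6) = (y + 2)^2*(y + 3)^2*(y + 2)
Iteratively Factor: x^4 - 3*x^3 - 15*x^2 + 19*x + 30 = (x + 1)*(x^3 - 4*x^2 - 11*x + 30) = (x - 5)*(x + 1)*(x^2 + x - 6) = (x - 5)*(x + 1)*(x + 3)*(x - 2)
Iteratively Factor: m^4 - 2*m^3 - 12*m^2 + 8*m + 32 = (m - 4)*(m^3 + 2*m^2 - 4*m - 8) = (m - 4)*(m + 2)*(m^2 - 4) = (m - 4)*(m + 2)^2*(m - 2)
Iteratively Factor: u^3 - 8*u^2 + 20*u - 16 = (u - 2)*(u^2 - 6*u + 8) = (u - 4)*(u - 2)*(u - 2)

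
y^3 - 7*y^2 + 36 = (y - 6)*(y - 3)*(y + 2)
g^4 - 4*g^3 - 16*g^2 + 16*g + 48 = (g - 6)*(g - 2)*(g + 2)^2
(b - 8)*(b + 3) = b^2 - 5*b - 24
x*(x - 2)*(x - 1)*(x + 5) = x^4 + 2*x^3 - 13*x^2 + 10*x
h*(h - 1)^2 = h^3 - 2*h^2 + h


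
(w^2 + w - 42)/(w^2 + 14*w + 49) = (w - 6)/(w + 7)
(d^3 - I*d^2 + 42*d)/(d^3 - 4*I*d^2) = (d^2 - I*d + 42)/(d*(d - 4*I))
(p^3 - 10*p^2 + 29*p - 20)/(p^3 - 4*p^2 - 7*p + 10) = (p - 4)/(p + 2)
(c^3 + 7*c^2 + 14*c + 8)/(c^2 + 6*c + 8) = c + 1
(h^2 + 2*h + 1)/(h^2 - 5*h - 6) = (h + 1)/(h - 6)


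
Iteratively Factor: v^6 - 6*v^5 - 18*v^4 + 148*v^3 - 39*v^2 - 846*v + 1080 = (v - 3)*(v^5 - 3*v^4 - 27*v^3 + 67*v^2 + 162*v - 360) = (v - 3)*(v - 2)*(v^4 - v^3 - 29*v^2 + 9*v + 180) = (v - 3)^2*(v - 2)*(v^3 + 2*v^2 - 23*v - 60) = (v - 5)*(v - 3)^2*(v - 2)*(v^2 + 7*v + 12) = (v - 5)*(v - 3)^2*(v - 2)*(v + 3)*(v + 4)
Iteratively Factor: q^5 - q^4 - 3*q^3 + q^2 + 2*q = (q - 1)*(q^4 - 3*q^2 - 2*q) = (q - 1)*(q + 1)*(q^3 - q^2 - 2*q) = q*(q - 1)*(q + 1)*(q^2 - q - 2) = q*(q - 2)*(q - 1)*(q + 1)*(q + 1)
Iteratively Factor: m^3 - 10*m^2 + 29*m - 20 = (m - 4)*(m^2 - 6*m + 5) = (m - 4)*(m - 1)*(m - 5)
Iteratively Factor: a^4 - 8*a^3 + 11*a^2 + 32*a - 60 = (a - 5)*(a^3 - 3*a^2 - 4*a + 12) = (a - 5)*(a - 2)*(a^2 - a - 6) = (a - 5)*(a - 3)*(a - 2)*(a + 2)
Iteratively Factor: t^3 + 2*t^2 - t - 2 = (t - 1)*(t^2 + 3*t + 2) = (t - 1)*(t + 2)*(t + 1)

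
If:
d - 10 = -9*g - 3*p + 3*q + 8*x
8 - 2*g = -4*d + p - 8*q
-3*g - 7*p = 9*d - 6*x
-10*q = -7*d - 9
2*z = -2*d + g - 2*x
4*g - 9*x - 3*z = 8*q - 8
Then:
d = -23673/23669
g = 46964/23669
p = 38580/23669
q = 4731/23669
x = 65965/47338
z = 28345/47338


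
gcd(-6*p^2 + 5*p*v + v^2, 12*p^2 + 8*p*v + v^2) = 6*p + v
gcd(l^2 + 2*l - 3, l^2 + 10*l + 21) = l + 3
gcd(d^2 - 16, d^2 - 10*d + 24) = d - 4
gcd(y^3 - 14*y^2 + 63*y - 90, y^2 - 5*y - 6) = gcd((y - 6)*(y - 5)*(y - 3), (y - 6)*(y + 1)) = y - 6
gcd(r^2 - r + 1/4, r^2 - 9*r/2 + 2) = r - 1/2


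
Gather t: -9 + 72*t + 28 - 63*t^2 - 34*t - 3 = -63*t^2 + 38*t + 16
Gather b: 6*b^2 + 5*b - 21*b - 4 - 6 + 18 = 6*b^2 - 16*b + 8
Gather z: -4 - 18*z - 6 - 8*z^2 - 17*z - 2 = -8*z^2 - 35*z - 12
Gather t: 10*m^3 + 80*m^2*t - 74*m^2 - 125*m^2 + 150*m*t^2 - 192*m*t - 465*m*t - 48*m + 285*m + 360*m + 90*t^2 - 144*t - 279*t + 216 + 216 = 10*m^3 - 199*m^2 + 597*m + t^2*(150*m + 90) + t*(80*m^2 - 657*m - 423) + 432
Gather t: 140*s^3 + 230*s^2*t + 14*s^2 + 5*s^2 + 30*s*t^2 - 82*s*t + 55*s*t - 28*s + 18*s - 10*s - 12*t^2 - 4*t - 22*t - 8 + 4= 140*s^3 + 19*s^2 - 20*s + t^2*(30*s - 12) + t*(230*s^2 - 27*s - 26) - 4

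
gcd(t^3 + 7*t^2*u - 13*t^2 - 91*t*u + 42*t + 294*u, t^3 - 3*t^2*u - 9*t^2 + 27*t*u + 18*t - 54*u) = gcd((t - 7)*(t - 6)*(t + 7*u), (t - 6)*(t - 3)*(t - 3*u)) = t - 6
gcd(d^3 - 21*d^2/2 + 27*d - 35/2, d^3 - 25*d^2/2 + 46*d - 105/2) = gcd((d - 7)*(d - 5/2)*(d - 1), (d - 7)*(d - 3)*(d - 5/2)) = d^2 - 19*d/2 + 35/2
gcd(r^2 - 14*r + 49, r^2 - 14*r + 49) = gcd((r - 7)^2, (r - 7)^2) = r^2 - 14*r + 49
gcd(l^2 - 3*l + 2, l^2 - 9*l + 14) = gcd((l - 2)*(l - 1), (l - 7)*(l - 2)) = l - 2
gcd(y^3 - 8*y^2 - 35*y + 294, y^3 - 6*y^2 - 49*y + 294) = y - 7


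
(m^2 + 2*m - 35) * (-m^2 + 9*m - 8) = -m^4 + 7*m^3 + 45*m^2 - 331*m + 280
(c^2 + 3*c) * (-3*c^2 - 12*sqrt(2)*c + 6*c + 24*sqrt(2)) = -3*c^4 - 12*sqrt(2)*c^3 - 3*c^3 - 12*sqrt(2)*c^2 + 18*c^2 + 72*sqrt(2)*c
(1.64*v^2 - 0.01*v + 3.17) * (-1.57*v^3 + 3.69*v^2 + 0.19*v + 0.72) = -2.5748*v^5 + 6.0673*v^4 - 4.7022*v^3 + 12.8762*v^2 + 0.5951*v + 2.2824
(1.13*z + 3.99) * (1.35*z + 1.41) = 1.5255*z^2 + 6.9798*z + 5.6259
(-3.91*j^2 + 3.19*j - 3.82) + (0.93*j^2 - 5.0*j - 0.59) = -2.98*j^2 - 1.81*j - 4.41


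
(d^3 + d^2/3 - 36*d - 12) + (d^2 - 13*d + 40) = d^3 + 4*d^2/3 - 49*d + 28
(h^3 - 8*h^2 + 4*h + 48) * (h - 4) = h^4 - 12*h^3 + 36*h^2 + 32*h - 192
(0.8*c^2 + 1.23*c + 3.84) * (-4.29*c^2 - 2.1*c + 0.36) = -3.432*c^4 - 6.9567*c^3 - 18.7686*c^2 - 7.6212*c + 1.3824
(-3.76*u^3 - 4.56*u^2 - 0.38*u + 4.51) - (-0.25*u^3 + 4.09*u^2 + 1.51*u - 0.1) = -3.51*u^3 - 8.65*u^2 - 1.89*u + 4.61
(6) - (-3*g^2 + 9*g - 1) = 3*g^2 - 9*g + 7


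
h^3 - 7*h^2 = h^2*(h - 7)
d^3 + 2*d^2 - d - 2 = (d - 1)*(d + 1)*(d + 2)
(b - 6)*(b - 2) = b^2 - 8*b + 12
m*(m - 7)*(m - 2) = m^3 - 9*m^2 + 14*m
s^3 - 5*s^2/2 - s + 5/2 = (s - 5/2)*(s - 1)*(s + 1)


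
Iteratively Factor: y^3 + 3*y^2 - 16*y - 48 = (y + 4)*(y^2 - y - 12) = (y - 4)*(y + 4)*(y + 3)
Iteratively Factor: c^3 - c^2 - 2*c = (c - 2)*(c^2 + c) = c*(c - 2)*(c + 1)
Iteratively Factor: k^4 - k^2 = (k)*(k^3 - k) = k*(k - 1)*(k^2 + k) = k^2*(k - 1)*(k + 1)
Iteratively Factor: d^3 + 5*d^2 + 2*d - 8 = (d + 2)*(d^2 + 3*d - 4) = (d - 1)*(d + 2)*(d + 4)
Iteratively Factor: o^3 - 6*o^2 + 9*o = (o - 3)*(o^2 - 3*o) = o*(o - 3)*(o - 3)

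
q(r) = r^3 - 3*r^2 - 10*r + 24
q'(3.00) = -1.00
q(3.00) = -6.00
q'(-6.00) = 134.00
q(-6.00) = -240.00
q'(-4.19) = 67.81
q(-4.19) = -60.33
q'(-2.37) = 21.07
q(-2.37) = 17.54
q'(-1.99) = 13.82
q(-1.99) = 24.14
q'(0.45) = -12.09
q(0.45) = 18.98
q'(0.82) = -12.90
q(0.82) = 14.33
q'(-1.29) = 2.73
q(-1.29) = 29.76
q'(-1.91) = 12.40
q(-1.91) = 25.19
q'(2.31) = -7.85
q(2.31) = -2.78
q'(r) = 3*r^2 - 6*r - 10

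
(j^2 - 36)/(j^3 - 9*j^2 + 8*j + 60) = (j + 6)/(j^2 - 3*j - 10)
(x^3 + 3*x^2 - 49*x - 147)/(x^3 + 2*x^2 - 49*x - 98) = (x + 3)/(x + 2)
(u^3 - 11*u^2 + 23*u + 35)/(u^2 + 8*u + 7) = (u^2 - 12*u + 35)/(u + 7)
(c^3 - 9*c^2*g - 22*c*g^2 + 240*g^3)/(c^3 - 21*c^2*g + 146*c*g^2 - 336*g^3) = (c + 5*g)/(c - 7*g)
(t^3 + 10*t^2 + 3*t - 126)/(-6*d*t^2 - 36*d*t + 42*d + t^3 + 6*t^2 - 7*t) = (t^2 + 3*t - 18)/(-6*d*t + 6*d + t^2 - t)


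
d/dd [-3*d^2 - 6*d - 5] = -6*d - 6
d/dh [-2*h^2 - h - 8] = -4*h - 1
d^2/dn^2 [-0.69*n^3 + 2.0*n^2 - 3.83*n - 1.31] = 4.0 - 4.14*n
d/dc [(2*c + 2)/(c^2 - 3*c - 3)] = 2*c*(-c - 2)/(c^4 - 6*c^3 + 3*c^2 + 18*c + 9)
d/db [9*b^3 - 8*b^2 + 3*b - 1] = 27*b^2 - 16*b + 3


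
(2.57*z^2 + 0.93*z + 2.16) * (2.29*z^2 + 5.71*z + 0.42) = 5.8853*z^4 + 16.8044*z^3 + 11.3361*z^2 + 12.7242*z + 0.9072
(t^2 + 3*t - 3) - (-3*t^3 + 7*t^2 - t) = 3*t^3 - 6*t^2 + 4*t - 3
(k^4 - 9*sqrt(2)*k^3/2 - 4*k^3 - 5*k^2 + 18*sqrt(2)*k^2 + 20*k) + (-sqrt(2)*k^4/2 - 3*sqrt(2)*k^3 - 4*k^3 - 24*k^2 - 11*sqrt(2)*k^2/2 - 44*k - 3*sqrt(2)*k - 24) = -sqrt(2)*k^4/2 + k^4 - 15*sqrt(2)*k^3/2 - 8*k^3 - 29*k^2 + 25*sqrt(2)*k^2/2 - 24*k - 3*sqrt(2)*k - 24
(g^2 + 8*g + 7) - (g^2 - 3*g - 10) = 11*g + 17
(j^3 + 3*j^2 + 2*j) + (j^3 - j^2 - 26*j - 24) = 2*j^3 + 2*j^2 - 24*j - 24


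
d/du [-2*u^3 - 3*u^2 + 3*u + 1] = -6*u^2 - 6*u + 3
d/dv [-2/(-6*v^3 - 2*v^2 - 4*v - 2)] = (-9*v^2 - 2*v - 2)/(3*v^3 + v^2 + 2*v + 1)^2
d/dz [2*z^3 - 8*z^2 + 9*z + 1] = 6*z^2 - 16*z + 9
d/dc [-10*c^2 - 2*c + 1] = -20*c - 2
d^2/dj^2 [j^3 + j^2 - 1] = 6*j + 2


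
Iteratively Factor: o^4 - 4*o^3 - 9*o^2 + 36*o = (o - 3)*(o^3 - o^2 - 12*o) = (o - 4)*(o - 3)*(o^2 + 3*o) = (o - 4)*(o - 3)*(o + 3)*(o)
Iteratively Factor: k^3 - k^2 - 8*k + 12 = (k + 3)*(k^2 - 4*k + 4) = (k - 2)*(k + 3)*(k - 2)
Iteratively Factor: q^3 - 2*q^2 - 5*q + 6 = (q - 3)*(q^2 + q - 2) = (q - 3)*(q + 2)*(q - 1)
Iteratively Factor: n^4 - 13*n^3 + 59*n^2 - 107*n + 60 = (n - 4)*(n^3 - 9*n^2 + 23*n - 15) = (n - 4)*(n - 1)*(n^2 - 8*n + 15) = (n - 5)*(n - 4)*(n - 1)*(n - 3)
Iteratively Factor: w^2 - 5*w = (w - 5)*(w)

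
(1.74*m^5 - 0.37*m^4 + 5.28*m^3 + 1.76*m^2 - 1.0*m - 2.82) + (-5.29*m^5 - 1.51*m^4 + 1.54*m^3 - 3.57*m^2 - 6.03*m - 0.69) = -3.55*m^5 - 1.88*m^4 + 6.82*m^3 - 1.81*m^2 - 7.03*m - 3.51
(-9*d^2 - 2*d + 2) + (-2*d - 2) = -9*d^2 - 4*d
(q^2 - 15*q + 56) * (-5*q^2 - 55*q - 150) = -5*q^4 + 20*q^3 + 395*q^2 - 830*q - 8400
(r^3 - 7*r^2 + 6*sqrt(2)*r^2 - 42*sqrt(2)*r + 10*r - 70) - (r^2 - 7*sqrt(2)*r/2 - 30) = r^3 - 8*r^2 + 6*sqrt(2)*r^2 - 77*sqrt(2)*r/2 + 10*r - 40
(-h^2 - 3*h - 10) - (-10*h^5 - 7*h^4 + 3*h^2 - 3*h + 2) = 10*h^5 + 7*h^4 - 4*h^2 - 12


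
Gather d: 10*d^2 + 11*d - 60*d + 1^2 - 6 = 10*d^2 - 49*d - 5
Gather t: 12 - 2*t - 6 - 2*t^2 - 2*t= -2*t^2 - 4*t + 6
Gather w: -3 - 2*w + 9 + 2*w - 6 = 0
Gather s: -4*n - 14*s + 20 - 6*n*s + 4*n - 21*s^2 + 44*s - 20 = -21*s^2 + s*(30 - 6*n)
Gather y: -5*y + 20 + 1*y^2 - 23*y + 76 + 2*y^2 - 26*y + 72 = 3*y^2 - 54*y + 168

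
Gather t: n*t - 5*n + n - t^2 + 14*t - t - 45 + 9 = -4*n - t^2 + t*(n + 13) - 36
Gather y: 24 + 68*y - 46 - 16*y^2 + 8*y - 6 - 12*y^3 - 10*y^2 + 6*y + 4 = -12*y^3 - 26*y^2 + 82*y - 24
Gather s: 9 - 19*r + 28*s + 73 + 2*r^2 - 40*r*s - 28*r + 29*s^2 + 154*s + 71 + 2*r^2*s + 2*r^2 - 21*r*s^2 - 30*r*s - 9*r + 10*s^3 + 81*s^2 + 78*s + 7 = 4*r^2 - 56*r + 10*s^3 + s^2*(110 - 21*r) + s*(2*r^2 - 70*r + 260) + 160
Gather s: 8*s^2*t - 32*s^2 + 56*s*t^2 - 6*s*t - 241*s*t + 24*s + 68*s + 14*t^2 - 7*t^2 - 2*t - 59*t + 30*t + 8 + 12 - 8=s^2*(8*t - 32) + s*(56*t^2 - 247*t + 92) + 7*t^2 - 31*t + 12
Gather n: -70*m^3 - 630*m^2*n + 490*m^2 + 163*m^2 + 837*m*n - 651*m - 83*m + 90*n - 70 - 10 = -70*m^3 + 653*m^2 - 734*m + n*(-630*m^2 + 837*m + 90) - 80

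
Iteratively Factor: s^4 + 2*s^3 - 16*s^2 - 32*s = (s - 4)*(s^3 + 6*s^2 + 8*s) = (s - 4)*(s + 2)*(s^2 + 4*s) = s*(s - 4)*(s + 2)*(s + 4)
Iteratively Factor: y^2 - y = (y)*(y - 1)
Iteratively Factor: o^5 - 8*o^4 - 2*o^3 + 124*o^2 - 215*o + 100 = (o - 1)*(o^4 - 7*o^3 - 9*o^2 + 115*o - 100) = (o - 1)*(o + 4)*(o^3 - 11*o^2 + 35*o - 25) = (o - 5)*(o - 1)*(o + 4)*(o^2 - 6*o + 5) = (o - 5)*(o - 1)^2*(o + 4)*(o - 5)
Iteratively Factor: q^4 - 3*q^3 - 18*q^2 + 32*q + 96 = (q + 3)*(q^3 - 6*q^2 + 32) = (q - 4)*(q + 3)*(q^2 - 2*q - 8) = (q - 4)^2*(q + 3)*(q + 2)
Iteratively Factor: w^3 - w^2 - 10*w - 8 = (w + 2)*(w^2 - 3*w - 4) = (w + 1)*(w + 2)*(w - 4)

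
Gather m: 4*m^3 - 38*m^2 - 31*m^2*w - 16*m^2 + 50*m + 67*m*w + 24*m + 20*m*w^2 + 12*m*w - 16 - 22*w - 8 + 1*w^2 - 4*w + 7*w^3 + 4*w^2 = 4*m^3 + m^2*(-31*w - 54) + m*(20*w^2 + 79*w + 74) + 7*w^3 + 5*w^2 - 26*w - 24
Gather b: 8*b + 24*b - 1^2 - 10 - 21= 32*b - 32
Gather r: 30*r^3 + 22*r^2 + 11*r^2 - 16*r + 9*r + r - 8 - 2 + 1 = 30*r^3 + 33*r^2 - 6*r - 9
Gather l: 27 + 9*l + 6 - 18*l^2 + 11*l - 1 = -18*l^2 + 20*l + 32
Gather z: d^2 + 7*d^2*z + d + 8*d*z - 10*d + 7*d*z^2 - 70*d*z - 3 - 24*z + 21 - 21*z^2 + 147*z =d^2 - 9*d + z^2*(7*d - 21) + z*(7*d^2 - 62*d + 123) + 18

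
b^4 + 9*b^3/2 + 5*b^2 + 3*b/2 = b*(b + 1/2)*(b + 1)*(b + 3)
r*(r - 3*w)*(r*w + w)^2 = r^4*w^2 - 3*r^3*w^3 + 2*r^3*w^2 - 6*r^2*w^3 + r^2*w^2 - 3*r*w^3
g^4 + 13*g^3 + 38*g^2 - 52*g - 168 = (g - 2)*(g + 2)*(g + 6)*(g + 7)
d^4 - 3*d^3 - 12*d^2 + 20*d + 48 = (d - 4)*(d - 3)*(d + 2)^2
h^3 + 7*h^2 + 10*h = h*(h + 2)*(h + 5)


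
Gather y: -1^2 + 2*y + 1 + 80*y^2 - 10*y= 80*y^2 - 8*y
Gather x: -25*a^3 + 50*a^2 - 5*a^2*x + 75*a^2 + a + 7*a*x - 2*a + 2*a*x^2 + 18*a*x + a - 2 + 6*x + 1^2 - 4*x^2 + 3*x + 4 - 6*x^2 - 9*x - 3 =-25*a^3 + 125*a^2 + x^2*(2*a - 10) + x*(-5*a^2 + 25*a)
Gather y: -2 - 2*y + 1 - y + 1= -3*y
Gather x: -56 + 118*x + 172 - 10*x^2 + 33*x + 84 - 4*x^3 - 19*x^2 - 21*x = -4*x^3 - 29*x^2 + 130*x + 200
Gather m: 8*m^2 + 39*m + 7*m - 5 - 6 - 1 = 8*m^2 + 46*m - 12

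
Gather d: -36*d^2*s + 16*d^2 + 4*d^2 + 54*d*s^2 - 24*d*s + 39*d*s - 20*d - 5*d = d^2*(20 - 36*s) + d*(54*s^2 + 15*s - 25)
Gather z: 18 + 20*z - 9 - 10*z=10*z + 9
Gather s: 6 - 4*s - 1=5 - 4*s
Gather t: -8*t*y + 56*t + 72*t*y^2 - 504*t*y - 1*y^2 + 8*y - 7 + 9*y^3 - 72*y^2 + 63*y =t*(72*y^2 - 512*y + 56) + 9*y^3 - 73*y^2 + 71*y - 7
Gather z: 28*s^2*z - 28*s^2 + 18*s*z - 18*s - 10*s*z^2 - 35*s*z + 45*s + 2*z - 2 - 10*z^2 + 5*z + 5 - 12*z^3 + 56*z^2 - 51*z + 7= -28*s^2 + 27*s - 12*z^3 + z^2*(46 - 10*s) + z*(28*s^2 - 17*s - 44) + 10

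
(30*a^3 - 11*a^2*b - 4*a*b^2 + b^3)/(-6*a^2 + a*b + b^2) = -5*a + b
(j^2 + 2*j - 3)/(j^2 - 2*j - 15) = (j - 1)/(j - 5)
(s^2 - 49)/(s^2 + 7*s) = (s - 7)/s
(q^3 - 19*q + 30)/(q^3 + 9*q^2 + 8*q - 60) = (q - 3)/(q + 6)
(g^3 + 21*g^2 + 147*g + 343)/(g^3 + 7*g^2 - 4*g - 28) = (g^2 + 14*g + 49)/(g^2 - 4)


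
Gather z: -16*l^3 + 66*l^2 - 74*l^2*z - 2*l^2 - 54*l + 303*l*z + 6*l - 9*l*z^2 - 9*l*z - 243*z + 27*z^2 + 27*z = -16*l^3 + 64*l^2 - 48*l + z^2*(27 - 9*l) + z*(-74*l^2 + 294*l - 216)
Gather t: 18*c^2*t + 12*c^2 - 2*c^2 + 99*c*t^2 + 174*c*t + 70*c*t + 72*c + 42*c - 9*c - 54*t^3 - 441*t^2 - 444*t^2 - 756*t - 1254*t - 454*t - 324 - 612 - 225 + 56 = 10*c^2 + 105*c - 54*t^3 + t^2*(99*c - 885) + t*(18*c^2 + 244*c - 2464) - 1105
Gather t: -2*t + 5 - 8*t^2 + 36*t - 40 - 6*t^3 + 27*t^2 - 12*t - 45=-6*t^3 + 19*t^2 + 22*t - 80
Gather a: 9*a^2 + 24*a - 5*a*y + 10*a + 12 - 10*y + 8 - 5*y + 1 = 9*a^2 + a*(34 - 5*y) - 15*y + 21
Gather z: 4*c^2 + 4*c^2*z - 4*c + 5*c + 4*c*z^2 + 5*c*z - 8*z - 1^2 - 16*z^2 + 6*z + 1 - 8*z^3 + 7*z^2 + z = 4*c^2 + c - 8*z^3 + z^2*(4*c - 9) + z*(4*c^2 + 5*c - 1)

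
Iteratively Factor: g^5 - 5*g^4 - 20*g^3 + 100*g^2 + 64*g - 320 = (g - 5)*(g^4 - 20*g^2 + 64) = (g - 5)*(g - 2)*(g^3 + 2*g^2 - 16*g - 32) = (g - 5)*(g - 2)*(g + 2)*(g^2 - 16) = (g - 5)*(g - 4)*(g - 2)*(g + 2)*(g + 4)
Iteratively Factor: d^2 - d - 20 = (d + 4)*(d - 5)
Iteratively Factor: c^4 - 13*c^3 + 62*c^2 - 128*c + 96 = (c - 4)*(c^3 - 9*c^2 + 26*c - 24) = (c - 4)^2*(c^2 - 5*c + 6) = (c - 4)^2*(c - 2)*(c - 3)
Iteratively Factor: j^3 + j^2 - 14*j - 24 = (j + 2)*(j^2 - j - 12) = (j - 4)*(j + 2)*(j + 3)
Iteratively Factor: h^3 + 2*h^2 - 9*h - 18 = (h + 3)*(h^2 - h - 6) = (h + 2)*(h + 3)*(h - 3)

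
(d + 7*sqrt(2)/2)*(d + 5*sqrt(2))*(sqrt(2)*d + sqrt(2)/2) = sqrt(2)*d^3 + sqrt(2)*d^2/2 + 17*d^2 + 17*d/2 + 35*sqrt(2)*d + 35*sqrt(2)/2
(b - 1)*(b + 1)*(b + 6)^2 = b^4 + 12*b^3 + 35*b^2 - 12*b - 36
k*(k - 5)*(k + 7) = k^3 + 2*k^2 - 35*k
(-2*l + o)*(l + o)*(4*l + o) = -8*l^3 - 6*l^2*o + 3*l*o^2 + o^3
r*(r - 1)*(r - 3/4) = r^3 - 7*r^2/4 + 3*r/4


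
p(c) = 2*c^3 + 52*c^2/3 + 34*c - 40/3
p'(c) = 6*c^2 + 104*c/3 + 34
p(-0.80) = -30.46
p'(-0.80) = 10.11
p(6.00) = 1246.67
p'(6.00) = 458.00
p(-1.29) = -32.64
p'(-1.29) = -0.74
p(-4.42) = 2.32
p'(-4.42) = -2.01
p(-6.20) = -34.50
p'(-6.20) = 49.71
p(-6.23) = -36.01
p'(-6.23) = 50.90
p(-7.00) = -88.00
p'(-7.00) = 85.33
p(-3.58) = -4.67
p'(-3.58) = -13.21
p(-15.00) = -3373.33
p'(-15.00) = 864.00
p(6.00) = 1246.67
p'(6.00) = 458.00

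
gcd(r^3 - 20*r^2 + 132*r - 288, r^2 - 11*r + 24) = r - 8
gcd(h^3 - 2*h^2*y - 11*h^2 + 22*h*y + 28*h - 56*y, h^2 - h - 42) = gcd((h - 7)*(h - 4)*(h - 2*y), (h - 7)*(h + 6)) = h - 7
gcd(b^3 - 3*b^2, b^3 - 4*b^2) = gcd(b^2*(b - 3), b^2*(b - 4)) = b^2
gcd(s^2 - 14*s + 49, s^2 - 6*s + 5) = 1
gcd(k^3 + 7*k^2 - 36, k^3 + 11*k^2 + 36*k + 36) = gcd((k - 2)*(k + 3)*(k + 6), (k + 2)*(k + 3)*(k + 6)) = k^2 + 9*k + 18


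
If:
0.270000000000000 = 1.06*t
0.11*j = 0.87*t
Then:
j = 2.01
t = 0.25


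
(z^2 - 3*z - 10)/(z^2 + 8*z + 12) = (z - 5)/(z + 6)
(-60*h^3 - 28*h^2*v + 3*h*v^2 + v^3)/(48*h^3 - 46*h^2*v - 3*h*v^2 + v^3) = (-10*h^2 - 3*h*v + v^2)/(8*h^2 - 9*h*v + v^2)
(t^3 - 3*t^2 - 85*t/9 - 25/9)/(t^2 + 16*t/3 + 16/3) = (9*t^3 - 27*t^2 - 85*t - 25)/(3*(3*t^2 + 16*t + 16))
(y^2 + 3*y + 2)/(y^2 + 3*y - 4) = (y^2 + 3*y + 2)/(y^2 + 3*y - 4)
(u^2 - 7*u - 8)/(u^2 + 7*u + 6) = (u - 8)/(u + 6)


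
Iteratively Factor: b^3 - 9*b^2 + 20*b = (b - 4)*(b^2 - 5*b) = b*(b - 4)*(b - 5)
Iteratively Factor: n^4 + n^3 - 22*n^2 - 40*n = (n - 5)*(n^3 + 6*n^2 + 8*n) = n*(n - 5)*(n^2 + 6*n + 8) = n*(n - 5)*(n + 2)*(n + 4)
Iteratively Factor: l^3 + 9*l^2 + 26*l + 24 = (l + 4)*(l^2 + 5*l + 6) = (l + 2)*(l + 4)*(l + 3)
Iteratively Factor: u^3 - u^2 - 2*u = (u - 2)*(u^2 + u) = (u - 2)*(u + 1)*(u)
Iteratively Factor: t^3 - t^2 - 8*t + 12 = (t - 2)*(t^2 + t - 6) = (t - 2)^2*(t + 3)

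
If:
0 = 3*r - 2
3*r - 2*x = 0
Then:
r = 2/3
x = 1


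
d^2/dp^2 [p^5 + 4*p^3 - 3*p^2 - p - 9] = 20*p^3 + 24*p - 6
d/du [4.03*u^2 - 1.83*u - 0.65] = 8.06*u - 1.83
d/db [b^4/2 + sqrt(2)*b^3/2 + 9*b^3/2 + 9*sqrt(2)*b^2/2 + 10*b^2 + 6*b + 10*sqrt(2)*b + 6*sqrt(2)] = 2*b^3 + 3*sqrt(2)*b^2/2 + 27*b^2/2 + 9*sqrt(2)*b + 20*b + 6 + 10*sqrt(2)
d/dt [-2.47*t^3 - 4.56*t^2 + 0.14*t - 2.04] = -7.41*t^2 - 9.12*t + 0.14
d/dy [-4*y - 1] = -4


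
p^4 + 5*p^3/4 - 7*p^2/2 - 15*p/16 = p*(p - 3/2)*(p + 1/4)*(p + 5/2)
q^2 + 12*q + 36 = (q + 6)^2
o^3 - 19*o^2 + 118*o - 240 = (o - 8)*(o - 6)*(o - 5)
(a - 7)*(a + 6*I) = a^2 - 7*a + 6*I*a - 42*I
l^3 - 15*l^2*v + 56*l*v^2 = l*(l - 8*v)*(l - 7*v)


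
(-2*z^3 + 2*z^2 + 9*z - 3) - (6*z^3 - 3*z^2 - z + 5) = -8*z^3 + 5*z^2 + 10*z - 8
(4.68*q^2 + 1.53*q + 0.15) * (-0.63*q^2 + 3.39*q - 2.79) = -2.9484*q^4 + 14.9013*q^3 - 7.965*q^2 - 3.7602*q - 0.4185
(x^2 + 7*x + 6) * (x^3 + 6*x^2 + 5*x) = x^5 + 13*x^4 + 53*x^3 + 71*x^2 + 30*x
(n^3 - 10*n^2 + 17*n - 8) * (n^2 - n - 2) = n^5 - 11*n^4 + 25*n^3 - 5*n^2 - 26*n + 16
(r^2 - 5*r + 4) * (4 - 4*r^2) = -4*r^4 + 20*r^3 - 12*r^2 - 20*r + 16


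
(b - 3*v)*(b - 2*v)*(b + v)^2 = b^4 - 3*b^3*v - 3*b^2*v^2 + 7*b*v^3 + 6*v^4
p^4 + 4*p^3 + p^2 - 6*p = p*(p - 1)*(p + 2)*(p + 3)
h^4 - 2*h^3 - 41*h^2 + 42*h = h*(h - 7)*(h - 1)*(h + 6)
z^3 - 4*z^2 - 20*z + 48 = (z - 6)*(z - 2)*(z + 4)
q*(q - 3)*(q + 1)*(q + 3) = q^4 + q^3 - 9*q^2 - 9*q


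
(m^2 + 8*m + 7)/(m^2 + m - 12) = (m^2 + 8*m + 7)/(m^2 + m - 12)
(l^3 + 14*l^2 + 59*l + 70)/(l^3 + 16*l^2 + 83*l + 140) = (l + 2)/(l + 4)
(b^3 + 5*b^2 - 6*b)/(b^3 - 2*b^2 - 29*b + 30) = b*(b + 6)/(b^2 - b - 30)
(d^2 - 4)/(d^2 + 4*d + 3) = (d^2 - 4)/(d^2 + 4*d + 3)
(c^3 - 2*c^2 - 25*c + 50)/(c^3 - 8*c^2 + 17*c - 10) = (c + 5)/(c - 1)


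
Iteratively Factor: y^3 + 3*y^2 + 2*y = (y + 2)*(y^2 + y) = (y + 1)*(y + 2)*(y)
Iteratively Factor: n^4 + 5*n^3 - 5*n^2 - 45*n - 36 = (n - 3)*(n^3 + 8*n^2 + 19*n + 12) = (n - 3)*(n + 1)*(n^2 + 7*n + 12) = (n - 3)*(n + 1)*(n + 3)*(n + 4)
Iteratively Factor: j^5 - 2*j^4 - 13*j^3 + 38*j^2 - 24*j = (j - 1)*(j^4 - j^3 - 14*j^2 + 24*j) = (j - 3)*(j - 1)*(j^3 + 2*j^2 - 8*j) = (j - 3)*(j - 2)*(j - 1)*(j^2 + 4*j) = (j - 3)*(j - 2)*(j - 1)*(j + 4)*(j)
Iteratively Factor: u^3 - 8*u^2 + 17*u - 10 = (u - 1)*(u^2 - 7*u + 10) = (u - 2)*(u - 1)*(u - 5)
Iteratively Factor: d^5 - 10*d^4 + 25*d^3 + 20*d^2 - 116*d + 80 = (d - 4)*(d^4 - 6*d^3 + d^2 + 24*d - 20) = (d - 5)*(d - 4)*(d^3 - d^2 - 4*d + 4) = (d - 5)*(d - 4)*(d - 1)*(d^2 - 4) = (d - 5)*(d - 4)*(d - 2)*(d - 1)*(d + 2)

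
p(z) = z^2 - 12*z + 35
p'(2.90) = -6.20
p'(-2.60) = -17.20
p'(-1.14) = -14.28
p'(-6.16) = -24.32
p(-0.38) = 39.70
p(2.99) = 8.06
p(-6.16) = 146.87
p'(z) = 2*z - 12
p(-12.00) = 323.00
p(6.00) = -1.00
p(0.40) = 30.36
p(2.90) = 8.61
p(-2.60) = 72.96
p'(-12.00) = -36.00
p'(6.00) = 0.00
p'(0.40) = -11.20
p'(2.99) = -6.02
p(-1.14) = 49.98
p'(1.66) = -8.68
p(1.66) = 17.84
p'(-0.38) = -12.76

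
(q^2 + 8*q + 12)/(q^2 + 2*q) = (q + 6)/q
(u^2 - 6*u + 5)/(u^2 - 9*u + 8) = (u - 5)/(u - 8)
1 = 1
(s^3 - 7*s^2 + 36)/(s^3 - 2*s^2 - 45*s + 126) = (s + 2)/(s + 7)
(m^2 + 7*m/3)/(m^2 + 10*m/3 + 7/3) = m/(m + 1)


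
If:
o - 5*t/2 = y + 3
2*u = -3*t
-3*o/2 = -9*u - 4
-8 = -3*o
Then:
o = 8/3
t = 0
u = 0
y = -1/3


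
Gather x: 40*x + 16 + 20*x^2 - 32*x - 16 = 20*x^2 + 8*x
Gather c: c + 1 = c + 1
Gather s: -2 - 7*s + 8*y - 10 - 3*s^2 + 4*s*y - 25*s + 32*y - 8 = -3*s^2 + s*(4*y - 32) + 40*y - 20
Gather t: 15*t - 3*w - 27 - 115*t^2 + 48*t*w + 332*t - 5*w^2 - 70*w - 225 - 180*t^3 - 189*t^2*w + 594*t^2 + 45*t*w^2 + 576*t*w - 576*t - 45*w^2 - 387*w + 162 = -180*t^3 + t^2*(479 - 189*w) + t*(45*w^2 + 624*w - 229) - 50*w^2 - 460*w - 90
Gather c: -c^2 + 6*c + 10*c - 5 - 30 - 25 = -c^2 + 16*c - 60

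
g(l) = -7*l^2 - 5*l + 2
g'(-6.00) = 79.00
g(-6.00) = -220.00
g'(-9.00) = 121.00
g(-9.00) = -520.00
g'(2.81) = -44.34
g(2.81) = -67.32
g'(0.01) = -5.14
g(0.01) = 1.95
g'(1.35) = -23.90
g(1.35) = -17.51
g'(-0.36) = 0.04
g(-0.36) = 2.89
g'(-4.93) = 64.02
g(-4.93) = -143.48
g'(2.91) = -45.74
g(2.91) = -71.83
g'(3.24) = -50.36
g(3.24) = -87.68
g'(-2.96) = 36.44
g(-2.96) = -44.53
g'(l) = -14*l - 5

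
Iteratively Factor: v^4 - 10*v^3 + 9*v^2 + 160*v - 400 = (v - 5)*(v^3 - 5*v^2 - 16*v + 80) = (v - 5)*(v - 4)*(v^2 - v - 20) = (v - 5)*(v - 4)*(v + 4)*(v - 5)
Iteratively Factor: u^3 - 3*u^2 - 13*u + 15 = (u + 3)*(u^2 - 6*u + 5) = (u - 1)*(u + 3)*(u - 5)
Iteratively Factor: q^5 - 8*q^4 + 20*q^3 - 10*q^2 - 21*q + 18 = (q - 2)*(q^4 - 6*q^3 + 8*q^2 + 6*q - 9) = (q - 2)*(q + 1)*(q^3 - 7*q^2 + 15*q - 9) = (q - 2)*(q - 1)*(q + 1)*(q^2 - 6*q + 9) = (q - 3)*(q - 2)*(q - 1)*(q + 1)*(q - 3)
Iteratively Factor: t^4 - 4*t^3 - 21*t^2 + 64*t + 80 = (t - 5)*(t^3 + t^2 - 16*t - 16) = (t - 5)*(t + 4)*(t^2 - 3*t - 4) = (t - 5)*(t + 1)*(t + 4)*(t - 4)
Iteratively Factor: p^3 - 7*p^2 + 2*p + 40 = (p - 5)*(p^2 - 2*p - 8) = (p - 5)*(p + 2)*(p - 4)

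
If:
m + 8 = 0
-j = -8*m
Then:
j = -64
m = -8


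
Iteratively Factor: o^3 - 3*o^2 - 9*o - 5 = (o + 1)*(o^2 - 4*o - 5) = (o - 5)*(o + 1)*(o + 1)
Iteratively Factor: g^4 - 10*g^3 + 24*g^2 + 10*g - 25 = (g - 5)*(g^3 - 5*g^2 - g + 5) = (g - 5)*(g - 1)*(g^2 - 4*g - 5) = (g - 5)*(g - 1)*(g + 1)*(g - 5)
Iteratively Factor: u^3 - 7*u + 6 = (u - 1)*(u^2 + u - 6) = (u - 2)*(u - 1)*(u + 3)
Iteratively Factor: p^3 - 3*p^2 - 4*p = (p - 4)*(p^2 + p) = (p - 4)*(p + 1)*(p)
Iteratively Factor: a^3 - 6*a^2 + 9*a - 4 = (a - 1)*(a^2 - 5*a + 4) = (a - 4)*(a - 1)*(a - 1)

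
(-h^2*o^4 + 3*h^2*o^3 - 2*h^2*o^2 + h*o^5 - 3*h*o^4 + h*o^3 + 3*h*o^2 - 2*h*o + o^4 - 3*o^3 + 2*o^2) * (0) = 0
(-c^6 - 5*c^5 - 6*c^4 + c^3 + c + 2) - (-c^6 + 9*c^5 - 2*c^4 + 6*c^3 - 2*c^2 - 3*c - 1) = -14*c^5 - 4*c^4 - 5*c^3 + 2*c^2 + 4*c + 3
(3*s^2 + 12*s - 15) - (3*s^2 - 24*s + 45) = 36*s - 60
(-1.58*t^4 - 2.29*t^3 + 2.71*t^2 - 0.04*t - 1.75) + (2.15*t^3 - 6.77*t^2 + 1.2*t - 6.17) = -1.58*t^4 - 0.14*t^3 - 4.06*t^2 + 1.16*t - 7.92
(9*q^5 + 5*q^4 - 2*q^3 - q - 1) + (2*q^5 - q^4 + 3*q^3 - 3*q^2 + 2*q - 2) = 11*q^5 + 4*q^4 + q^3 - 3*q^2 + q - 3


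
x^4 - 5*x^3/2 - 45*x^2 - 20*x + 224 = (x - 8)*(x - 2)*(x + 7/2)*(x + 4)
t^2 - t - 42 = (t - 7)*(t + 6)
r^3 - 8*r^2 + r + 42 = (r - 7)*(r - 3)*(r + 2)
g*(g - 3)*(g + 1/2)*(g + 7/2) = g^4 + g^3 - 41*g^2/4 - 21*g/4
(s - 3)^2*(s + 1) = s^3 - 5*s^2 + 3*s + 9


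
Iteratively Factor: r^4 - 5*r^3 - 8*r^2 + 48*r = (r + 3)*(r^3 - 8*r^2 + 16*r) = (r - 4)*(r + 3)*(r^2 - 4*r) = r*(r - 4)*(r + 3)*(r - 4)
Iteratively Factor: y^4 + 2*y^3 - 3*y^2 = (y)*(y^3 + 2*y^2 - 3*y) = y^2*(y^2 + 2*y - 3) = y^2*(y + 3)*(y - 1)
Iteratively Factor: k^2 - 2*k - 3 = (k - 3)*(k + 1)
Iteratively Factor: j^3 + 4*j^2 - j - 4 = (j - 1)*(j^2 + 5*j + 4) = (j - 1)*(j + 1)*(j + 4)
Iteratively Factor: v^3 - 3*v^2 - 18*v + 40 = (v - 5)*(v^2 + 2*v - 8) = (v - 5)*(v + 4)*(v - 2)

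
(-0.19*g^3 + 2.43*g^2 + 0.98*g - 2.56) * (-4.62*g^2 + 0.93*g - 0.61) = 0.8778*g^5 - 11.4033*g^4 - 2.1518*g^3 + 11.2563*g^2 - 2.9786*g + 1.5616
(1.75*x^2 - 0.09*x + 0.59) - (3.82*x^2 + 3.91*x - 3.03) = -2.07*x^2 - 4.0*x + 3.62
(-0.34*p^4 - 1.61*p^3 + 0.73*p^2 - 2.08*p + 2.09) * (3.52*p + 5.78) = -1.1968*p^5 - 7.6324*p^4 - 6.7362*p^3 - 3.1022*p^2 - 4.6656*p + 12.0802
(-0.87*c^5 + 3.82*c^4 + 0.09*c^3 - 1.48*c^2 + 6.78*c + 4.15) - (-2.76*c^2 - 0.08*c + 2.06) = -0.87*c^5 + 3.82*c^4 + 0.09*c^3 + 1.28*c^2 + 6.86*c + 2.09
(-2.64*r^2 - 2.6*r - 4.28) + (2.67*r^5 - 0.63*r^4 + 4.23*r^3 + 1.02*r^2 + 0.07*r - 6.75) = 2.67*r^5 - 0.63*r^4 + 4.23*r^3 - 1.62*r^2 - 2.53*r - 11.03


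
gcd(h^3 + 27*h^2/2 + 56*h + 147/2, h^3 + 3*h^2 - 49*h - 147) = h^2 + 10*h + 21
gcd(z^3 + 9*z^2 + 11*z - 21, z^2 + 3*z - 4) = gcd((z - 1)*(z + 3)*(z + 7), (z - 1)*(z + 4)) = z - 1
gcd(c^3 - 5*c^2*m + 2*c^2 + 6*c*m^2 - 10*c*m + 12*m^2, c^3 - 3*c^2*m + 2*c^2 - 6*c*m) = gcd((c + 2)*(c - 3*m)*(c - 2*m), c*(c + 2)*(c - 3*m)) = c^2 - 3*c*m + 2*c - 6*m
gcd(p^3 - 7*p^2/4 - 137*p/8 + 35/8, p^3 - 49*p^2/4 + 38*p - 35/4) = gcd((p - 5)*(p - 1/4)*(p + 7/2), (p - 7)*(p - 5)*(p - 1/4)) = p^2 - 21*p/4 + 5/4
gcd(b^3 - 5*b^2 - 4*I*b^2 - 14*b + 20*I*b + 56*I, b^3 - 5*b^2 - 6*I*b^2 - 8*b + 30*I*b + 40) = b - 4*I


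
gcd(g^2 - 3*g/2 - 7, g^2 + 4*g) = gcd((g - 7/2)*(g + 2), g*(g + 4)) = 1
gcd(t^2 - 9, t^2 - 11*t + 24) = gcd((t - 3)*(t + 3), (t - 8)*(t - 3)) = t - 3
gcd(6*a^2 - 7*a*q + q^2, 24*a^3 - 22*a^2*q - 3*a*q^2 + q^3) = 6*a^2 - 7*a*q + q^2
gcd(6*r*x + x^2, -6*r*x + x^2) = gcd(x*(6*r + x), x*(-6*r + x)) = x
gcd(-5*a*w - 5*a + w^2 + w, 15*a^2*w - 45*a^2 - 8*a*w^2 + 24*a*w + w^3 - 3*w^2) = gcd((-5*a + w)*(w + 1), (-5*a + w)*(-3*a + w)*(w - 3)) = -5*a + w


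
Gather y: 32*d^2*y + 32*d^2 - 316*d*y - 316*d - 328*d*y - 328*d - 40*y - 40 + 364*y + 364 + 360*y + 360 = 32*d^2 - 644*d + y*(32*d^2 - 644*d + 684) + 684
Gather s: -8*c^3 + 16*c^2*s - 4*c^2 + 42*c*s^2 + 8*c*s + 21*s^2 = -8*c^3 - 4*c^2 + s^2*(42*c + 21) + s*(16*c^2 + 8*c)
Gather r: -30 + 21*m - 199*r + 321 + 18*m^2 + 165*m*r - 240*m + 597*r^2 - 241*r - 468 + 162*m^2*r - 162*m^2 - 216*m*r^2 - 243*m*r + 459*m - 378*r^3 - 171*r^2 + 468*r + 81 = -144*m^2 + 240*m - 378*r^3 + r^2*(426 - 216*m) + r*(162*m^2 - 78*m + 28) - 96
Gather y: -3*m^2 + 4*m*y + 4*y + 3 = -3*m^2 + y*(4*m + 4) + 3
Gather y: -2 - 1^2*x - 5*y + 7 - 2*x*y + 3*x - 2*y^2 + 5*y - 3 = -2*x*y + 2*x - 2*y^2 + 2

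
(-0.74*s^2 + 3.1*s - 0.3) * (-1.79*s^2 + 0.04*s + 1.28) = 1.3246*s^4 - 5.5786*s^3 - 0.2862*s^2 + 3.956*s - 0.384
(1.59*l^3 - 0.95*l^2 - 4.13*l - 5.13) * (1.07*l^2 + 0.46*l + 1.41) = 1.7013*l^5 - 0.2851*l^4 - 2.6142*l^3 - 8.7284*l^2 - 8.1831*l - 7.2333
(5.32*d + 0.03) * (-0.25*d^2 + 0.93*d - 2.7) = -1.33*d^3 + 4.9401*d^2 - 14.3361*d - 0.081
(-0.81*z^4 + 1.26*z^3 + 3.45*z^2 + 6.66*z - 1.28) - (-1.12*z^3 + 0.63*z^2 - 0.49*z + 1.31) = -0.81*z^4 + 2.38*z^3 + 2.82*z^2 + 7.15*z - 2.59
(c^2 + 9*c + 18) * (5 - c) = -c^3 - 4*c^2 + 27*c + 90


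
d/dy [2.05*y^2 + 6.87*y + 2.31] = 4.1*y + 6.87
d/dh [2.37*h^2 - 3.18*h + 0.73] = 4.74*h - 3.18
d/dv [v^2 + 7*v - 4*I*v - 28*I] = 2*v + 7 - 4*I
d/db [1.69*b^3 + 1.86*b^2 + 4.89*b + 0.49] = 5.07*b^2 + 3.72*b + 4.89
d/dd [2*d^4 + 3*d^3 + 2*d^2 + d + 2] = 8*d^3 + 9*d^2 + 4*d + 1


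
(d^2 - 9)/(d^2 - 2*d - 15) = (d - 3)/(d - 5)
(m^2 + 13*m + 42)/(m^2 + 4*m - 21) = (m + 6)/(m - 3)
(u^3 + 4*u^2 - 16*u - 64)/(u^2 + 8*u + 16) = u - 4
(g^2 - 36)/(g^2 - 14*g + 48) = (g + 6)/(g - 8)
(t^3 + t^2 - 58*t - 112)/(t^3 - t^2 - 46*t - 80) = (t + 7)/(t + 5)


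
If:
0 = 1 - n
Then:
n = 1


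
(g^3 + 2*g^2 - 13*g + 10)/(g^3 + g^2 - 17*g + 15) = (g - 2)/(g - 3)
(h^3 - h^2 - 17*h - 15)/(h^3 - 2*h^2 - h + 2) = (h^2 - 2*h - 15)/(h^2 - 3*h + 2)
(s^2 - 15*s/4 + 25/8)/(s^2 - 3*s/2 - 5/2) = (s - 5/4)/(s + 1)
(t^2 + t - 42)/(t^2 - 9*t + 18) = (t + 7)/(t - 3)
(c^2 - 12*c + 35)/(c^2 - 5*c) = (c - 7)/c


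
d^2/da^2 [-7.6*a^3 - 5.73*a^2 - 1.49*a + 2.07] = -45.6*a - 11.46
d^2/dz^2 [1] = 0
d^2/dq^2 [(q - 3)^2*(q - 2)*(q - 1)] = 12*q^2 - 54*q + 58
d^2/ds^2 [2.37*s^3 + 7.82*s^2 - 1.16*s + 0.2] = 14.22*s + 15.64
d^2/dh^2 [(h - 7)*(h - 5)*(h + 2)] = 6*h - 20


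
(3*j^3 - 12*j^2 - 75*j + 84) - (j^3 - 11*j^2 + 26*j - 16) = 2*j^3 - j^2 - 101*j + 100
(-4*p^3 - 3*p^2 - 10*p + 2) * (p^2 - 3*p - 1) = -4*p^5 + 9*p^4 + 3*p^3 + 35*p^2 + 4*p - 2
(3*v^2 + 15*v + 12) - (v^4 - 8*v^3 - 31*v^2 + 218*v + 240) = -v^4 + 8*v^3 + 34*v^2 - 203*v - 228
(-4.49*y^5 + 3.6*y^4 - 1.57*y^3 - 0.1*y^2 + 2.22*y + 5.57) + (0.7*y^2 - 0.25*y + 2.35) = -4.49*y^5 + 3.6*y^4 - 1.57*y^3 + 0.6*y^2 + 1.97*y + 7.92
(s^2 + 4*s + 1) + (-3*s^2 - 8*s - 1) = -2*s^2 - 4*s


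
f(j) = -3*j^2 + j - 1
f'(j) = 1 - 6*j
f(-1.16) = -6.20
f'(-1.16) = 7.96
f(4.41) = -54.93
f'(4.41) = -25.46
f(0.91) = -2.57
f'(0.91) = -4.46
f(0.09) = -0.93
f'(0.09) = 0.46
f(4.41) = -54.93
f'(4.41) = -25.46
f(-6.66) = -140.73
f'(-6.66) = 40.96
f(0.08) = -0.94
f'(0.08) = 0.52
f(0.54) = -1.33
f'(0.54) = -2.24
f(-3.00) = -31.00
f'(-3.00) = 19.00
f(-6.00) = -115.00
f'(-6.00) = 37.00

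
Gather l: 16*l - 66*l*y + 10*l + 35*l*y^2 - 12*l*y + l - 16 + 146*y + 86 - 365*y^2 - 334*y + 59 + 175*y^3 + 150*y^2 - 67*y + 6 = l*(35*y^2 - 78*y + 27) + 175*y^3 - 215*y^2 - 255*y + 135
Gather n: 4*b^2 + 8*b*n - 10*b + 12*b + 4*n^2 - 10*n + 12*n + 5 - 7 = 4*b^2 + 2*b + 4*n^2 + n*(8*b + 2) - 2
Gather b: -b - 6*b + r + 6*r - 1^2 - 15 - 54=-7*b + 7*r - 70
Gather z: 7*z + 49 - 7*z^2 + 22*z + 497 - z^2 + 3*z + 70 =-8*z^2 + 32*z + 616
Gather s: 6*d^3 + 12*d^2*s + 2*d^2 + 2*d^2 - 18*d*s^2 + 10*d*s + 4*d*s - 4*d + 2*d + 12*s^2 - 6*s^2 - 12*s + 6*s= 6*d^3 + 4*d^2 - 2*d + s^2*(6 - 18*d) + s*(12*d^2 + 14*d - 6)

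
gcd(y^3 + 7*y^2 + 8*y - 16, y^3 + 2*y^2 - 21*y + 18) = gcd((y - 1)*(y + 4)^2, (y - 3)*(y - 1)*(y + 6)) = y - 1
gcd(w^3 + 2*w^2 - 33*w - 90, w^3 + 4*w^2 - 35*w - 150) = w^2 - w - 30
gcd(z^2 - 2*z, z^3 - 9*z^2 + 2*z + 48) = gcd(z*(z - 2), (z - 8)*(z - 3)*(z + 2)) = 1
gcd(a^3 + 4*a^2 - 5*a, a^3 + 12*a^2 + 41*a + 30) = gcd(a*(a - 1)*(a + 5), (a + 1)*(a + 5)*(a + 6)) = a + 5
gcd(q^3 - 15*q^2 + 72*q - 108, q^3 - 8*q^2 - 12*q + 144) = q^2 - 12*q + 36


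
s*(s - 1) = s^2 - s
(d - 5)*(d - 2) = d^2 - 7*d + 10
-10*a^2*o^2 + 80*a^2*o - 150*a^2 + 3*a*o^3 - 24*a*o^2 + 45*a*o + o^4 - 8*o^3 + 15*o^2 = (-2*a + o)*(5*a + o)*(o - 5)*(o - 3)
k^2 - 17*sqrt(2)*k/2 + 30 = (k - 6*sqrt(2))*(k - 5*sqrt(2)/2)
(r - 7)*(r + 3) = r^2 - 4*r - 21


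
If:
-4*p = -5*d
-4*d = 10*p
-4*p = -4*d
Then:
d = 0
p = 0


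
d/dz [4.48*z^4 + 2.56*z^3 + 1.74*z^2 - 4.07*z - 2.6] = 17.92*z^3 + 7.68*z^2 + 3.48*z - 4.07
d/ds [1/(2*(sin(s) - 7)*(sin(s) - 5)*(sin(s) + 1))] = (-3*sin(s)^2 + 22*sin(s) - 23)*cos(s)/(2*(sin(s) - 7)^2*(sin(s) - 5)^2*(sin(s) + 1)^2)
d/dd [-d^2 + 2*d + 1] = 2 - 2*d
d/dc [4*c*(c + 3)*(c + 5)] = 12*c^2 + 64*c + 60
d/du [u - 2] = 1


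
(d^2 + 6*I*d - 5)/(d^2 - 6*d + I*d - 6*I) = (d + 5*I)/(d - 6)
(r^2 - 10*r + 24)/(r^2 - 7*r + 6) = (r - 4)/(r - 1)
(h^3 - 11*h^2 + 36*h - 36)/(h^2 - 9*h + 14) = (h^2 - 9*h + 18)/(h - 7)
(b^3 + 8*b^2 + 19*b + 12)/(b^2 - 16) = (b^2 + 4*b + 3)/(b - 4)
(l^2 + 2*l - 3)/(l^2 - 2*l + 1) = (l + 3)/(l - 1)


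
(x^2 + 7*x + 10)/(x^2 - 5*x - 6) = (x^2 + 7*x + 10)/(x^2 - 5*x - 6)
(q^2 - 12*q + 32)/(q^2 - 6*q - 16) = (q - 4)/(q + 2)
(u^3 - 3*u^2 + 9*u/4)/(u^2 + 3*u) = (u^2 - 3*u + 9/4)/(u + 3)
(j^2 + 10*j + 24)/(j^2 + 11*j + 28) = (j + 6)/(j + 7)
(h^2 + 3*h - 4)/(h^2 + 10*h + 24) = (h - 1)/(h + 6)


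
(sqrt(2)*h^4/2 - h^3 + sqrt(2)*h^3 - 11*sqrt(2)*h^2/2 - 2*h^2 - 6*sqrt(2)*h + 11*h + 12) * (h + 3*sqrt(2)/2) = sqrt(2)*h^5/2 + h^4/2 + sqrt(2)*h^4 - 7*sqrt(2)*h^3 + h^3 - 9*sqrt(2)*h^2 - 11*h^2/2 - 6*h + 33*sqrt(2)*h/2 + 18*sqrt(2)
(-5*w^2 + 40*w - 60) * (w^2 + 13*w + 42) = -5*w^4 - 25*w^3 + 250*w^2 + 900*w - 2520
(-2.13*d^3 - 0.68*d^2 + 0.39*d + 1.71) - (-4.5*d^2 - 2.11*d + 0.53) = -2.13*d^3 + 3.82*d^2 + 2.5*d + 1.18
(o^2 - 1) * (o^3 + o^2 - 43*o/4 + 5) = o^5 + o^4 - 47*o^3/4 + 4*o^2 + 43*o/4 - 5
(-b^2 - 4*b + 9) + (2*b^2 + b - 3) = b^2 - 3*b + 6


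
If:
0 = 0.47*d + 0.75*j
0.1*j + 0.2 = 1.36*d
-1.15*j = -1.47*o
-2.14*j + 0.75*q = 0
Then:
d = 0.14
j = -0.09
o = -0.07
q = -0.25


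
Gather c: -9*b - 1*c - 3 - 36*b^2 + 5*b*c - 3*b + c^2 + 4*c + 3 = -36*b^2 - 12*b + c^2 + c*(5*b + 3)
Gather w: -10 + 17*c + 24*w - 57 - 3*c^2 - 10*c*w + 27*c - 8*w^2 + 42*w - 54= -3*c^2 + 44*c - 8*w^2 + w*(66 - 10*c) - 121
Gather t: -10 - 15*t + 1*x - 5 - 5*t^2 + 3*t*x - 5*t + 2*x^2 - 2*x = -5*t^2 + t*(3*x - 20) + 2*x^2 - x - 15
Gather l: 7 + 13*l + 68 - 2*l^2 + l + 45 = -2*l^2 + 14*l + 120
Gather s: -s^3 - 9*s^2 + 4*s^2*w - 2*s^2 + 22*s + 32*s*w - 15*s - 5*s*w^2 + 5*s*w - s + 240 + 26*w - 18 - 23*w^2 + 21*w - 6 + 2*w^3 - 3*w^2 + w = -s^3 + s^2*(4*w - 11) + s*(-5*w^2 + 37*w + 6) + 2*w^3 - 26*w^2 + 48*w + 216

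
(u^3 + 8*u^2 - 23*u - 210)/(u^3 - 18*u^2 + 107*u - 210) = (u^2 + 13*u + 42)/(u^2 - 13*u + 42)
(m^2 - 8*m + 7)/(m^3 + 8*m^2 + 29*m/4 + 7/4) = 4*(m^2 - 8*m + 7)/(4*m^3 + 32*m^2 + 29*m + 7)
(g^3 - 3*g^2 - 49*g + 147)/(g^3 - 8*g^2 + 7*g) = (g^2 + 4*g - 21)/(g*(g - 1))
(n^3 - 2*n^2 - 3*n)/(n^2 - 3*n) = n + 1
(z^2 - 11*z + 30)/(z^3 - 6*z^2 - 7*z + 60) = (z - 6)/(z^2 - z - 12)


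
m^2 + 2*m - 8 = (m - 2)*(m + 4)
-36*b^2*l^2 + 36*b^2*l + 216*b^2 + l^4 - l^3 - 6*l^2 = (-6*b + l)*(6*b + l)*(l - 3)*(l + 2)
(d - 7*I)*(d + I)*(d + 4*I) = d^3 - 2*I*d^2 + 31*d + 28*I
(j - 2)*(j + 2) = j^2 - 4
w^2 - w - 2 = (w - 2)*(w + 1)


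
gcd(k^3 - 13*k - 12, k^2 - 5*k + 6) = 1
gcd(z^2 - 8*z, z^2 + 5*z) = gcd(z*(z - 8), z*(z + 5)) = z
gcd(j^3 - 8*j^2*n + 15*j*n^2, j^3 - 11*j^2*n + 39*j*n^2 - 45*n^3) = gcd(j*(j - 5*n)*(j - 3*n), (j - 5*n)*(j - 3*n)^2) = j^2 - 8*j*n + 15*n^2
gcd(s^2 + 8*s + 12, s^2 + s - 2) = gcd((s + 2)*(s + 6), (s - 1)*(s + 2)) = s + 2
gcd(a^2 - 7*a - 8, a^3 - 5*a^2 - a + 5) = a + 1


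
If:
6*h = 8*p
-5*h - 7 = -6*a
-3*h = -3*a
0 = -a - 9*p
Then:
No Solution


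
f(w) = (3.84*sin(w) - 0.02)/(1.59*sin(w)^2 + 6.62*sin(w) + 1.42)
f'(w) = (-3.18*sin(w)*cos(w) - 6.62*cos(w))*(3.84*sin(w) - 0.02)/(1.59*sin(w)^2 + 6.62*sin(w) + 1.42)^2 + 3.84*cos(w)/(1.59*sin(w)^2 + 6.62*sin(w) + 1.42) = (-6.1056*sin(w)^2 + 0.063600000000001*sin(w) + 5.5852)*cos(w)/(2.5281*sin(w)^4 + 21.0516*sin(w)^3 + 48.34*sin(w)^2 + 18.8008*sin(w) + 2.0164)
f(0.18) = 0.25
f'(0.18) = 0.75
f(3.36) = -14.14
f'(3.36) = -1420.85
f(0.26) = 0.30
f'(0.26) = 0.48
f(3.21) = -0.29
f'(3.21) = -5.83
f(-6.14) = 0.22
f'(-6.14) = 0.94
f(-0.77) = 1.11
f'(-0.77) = 0.32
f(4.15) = 1.07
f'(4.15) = -0.07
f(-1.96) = 1.07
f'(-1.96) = -0.01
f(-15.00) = 1.14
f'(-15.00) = -0.46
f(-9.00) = 1.54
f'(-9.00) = -3.82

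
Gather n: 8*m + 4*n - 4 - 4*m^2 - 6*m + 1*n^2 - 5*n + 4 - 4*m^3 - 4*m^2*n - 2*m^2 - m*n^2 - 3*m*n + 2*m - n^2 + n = -4*m^3 - 6*m^2 - m*n^2 + 4*m + n*(-4*m^2 - 3*m)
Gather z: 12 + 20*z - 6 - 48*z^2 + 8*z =-48*z^2 + 28*z + 6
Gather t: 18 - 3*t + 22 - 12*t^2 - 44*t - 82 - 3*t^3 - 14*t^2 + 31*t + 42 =-3*t^3 - 26*t^2 - 16*t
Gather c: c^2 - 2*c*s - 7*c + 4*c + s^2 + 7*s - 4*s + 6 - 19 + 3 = c^2 + c*(-2*s - 3) + s^2 + 3*s - 10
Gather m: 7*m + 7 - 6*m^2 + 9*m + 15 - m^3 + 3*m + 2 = -m^3 - 6*m^2 + 19*m + 24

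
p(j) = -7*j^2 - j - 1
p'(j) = -14*j - 1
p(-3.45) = -80.87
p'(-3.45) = 47.30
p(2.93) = -64.02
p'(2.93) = -42.02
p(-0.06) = -0.97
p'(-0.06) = -0.16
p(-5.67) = -220.37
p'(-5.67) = 78.38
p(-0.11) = -0.97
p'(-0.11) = 0.54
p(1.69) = -22.68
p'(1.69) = -24.66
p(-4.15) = -117.41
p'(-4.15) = 57.10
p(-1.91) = -24.63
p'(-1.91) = 25.74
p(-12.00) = -997.00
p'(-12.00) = 167.00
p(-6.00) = -247.00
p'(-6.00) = 83.00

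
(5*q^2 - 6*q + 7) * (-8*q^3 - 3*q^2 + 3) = -40*q^5 + 33*q^4 - 38*q^3 - 6*q^2 - 18*q + 21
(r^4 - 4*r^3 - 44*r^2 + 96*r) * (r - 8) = r^5 - 12*r^4 - 12*r^3 + 448*r^2 - 768*r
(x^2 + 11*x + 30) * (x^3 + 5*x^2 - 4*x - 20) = x^5 + 16*x^4 + 81*x^3 + 86*x^2 - 340*x - 600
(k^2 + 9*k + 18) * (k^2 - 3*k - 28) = k^4 + 6*k^3 - 37*k^2 - 306*k - 504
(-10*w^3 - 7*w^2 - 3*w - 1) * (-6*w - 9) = 60*w^4 + 132*w^3 + 81*w^2 + 33*w + 9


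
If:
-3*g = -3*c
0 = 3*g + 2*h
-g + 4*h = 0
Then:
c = 0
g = 0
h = 0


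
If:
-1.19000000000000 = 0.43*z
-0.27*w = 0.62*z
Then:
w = 6.35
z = -2.77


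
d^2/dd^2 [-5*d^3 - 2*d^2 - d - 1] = -30*d - 4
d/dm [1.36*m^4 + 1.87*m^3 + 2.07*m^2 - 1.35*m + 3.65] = 5.44*m^3 + 5.61*m^2 + 4.14*m - 1.35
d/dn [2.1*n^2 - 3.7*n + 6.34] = 4.2*n - 3.7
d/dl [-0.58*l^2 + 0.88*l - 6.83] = 0.88 - 1.16*l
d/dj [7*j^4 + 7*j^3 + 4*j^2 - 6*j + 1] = 28*j^3 + 21*j^2 + 8*j - 6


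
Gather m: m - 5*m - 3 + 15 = 12 - 4*m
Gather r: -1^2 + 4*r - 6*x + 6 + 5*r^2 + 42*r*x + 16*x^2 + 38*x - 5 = 5*r^2 + r*(42*x + 4) + 16*x^2 + 32*x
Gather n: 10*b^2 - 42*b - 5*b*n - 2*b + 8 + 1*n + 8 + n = 10*b^2 - 44*b + n*(2 - 5*b) + 16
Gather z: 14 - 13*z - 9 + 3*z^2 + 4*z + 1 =3*z^2 - 9*z + 6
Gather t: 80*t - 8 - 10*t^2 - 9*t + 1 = -10*t^2 + 71*t - 7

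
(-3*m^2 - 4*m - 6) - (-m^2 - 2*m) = -2*m^2 - 2*m - 6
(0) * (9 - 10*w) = 0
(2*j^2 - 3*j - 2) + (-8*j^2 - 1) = -6*j^2 - 3*j - 3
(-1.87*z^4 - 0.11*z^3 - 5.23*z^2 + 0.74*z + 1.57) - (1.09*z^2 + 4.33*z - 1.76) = -1.87*z^4 - 0.11*z^3 - 6.32*z^2 - 3.59*z + 3.33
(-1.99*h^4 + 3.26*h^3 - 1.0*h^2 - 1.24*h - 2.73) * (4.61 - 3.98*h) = 7.9202*h^5 - 22.1487*h^4 + 19.0086*h^3 + 0.3252*h^2 + 5.149*h - 12.5853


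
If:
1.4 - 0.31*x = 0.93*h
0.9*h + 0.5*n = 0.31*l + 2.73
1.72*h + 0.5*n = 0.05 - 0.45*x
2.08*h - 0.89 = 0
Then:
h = 0.43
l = -14.47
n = -4.28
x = 3.23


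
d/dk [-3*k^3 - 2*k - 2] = -9*k^2 - 2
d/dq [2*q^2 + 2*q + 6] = 4*q + 2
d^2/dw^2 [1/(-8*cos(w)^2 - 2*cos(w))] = (16*(1 - cos(2*w))^2 - 15*cos(w) + 33*cos(2*w)/2 + 3*cos(3*w) - 99/2)/(2*(4*cos(w) + 1)^3*cos(w)^3)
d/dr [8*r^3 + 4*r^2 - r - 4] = 24*r^2 + 8*r - 1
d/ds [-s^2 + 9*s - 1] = 9 - 2*s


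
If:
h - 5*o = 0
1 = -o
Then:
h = -5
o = -1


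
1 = 1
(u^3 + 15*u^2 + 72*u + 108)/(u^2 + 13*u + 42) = (u^2 + 9*u + 18)/(u + 7)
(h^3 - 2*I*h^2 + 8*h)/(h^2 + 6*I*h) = (h^2 - 2*I*h + 8)/(h + 6*I)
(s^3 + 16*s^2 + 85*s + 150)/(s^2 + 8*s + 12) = (s^2 + 10*s + 25)/(s + 2)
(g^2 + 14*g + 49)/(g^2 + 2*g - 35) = (g + 7)/(g - 5)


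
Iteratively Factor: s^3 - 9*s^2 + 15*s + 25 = (s - 5)*(s^2 - 4*s - 5) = (s - 5)^2*(s + 1)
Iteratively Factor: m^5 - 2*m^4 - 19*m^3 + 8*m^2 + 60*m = (m - 2)*(m^4 - 19*m^2 - 30*m) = (m - 2)*(m + 2)*(m^3 - 2*m^2 - 15*m) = (m - 2)*(m + 2)*(m + 3)*(m^2 - 5*m) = (m - 5)*(m - 2)*(m + 2)*(m + 3)*(m)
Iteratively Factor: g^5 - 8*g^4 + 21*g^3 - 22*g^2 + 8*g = (g - 1)*(g^4 - 7*g^3 + 14*g^2 - 8*g) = (g - 1)^2*(g^3 - 6*g^2 + 8*g) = g*(g - 1)^2*(g^2 - 6*g + 8) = g*(g - 4)*(g - 1)^2*(g - 2)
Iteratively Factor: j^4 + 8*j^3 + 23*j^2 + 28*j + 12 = (j + 3)*(j^3 + 5*j^2 + 8*j + 4) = (j + 1)*(j + 3)*(j^2 + 4*j + 4) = (j + 1)*(j + 2)*(j + 3)*(j + 2)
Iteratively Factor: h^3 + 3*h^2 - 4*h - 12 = (h - 2)*(h^2 + 5*h + 6) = (h - 2)*(h + 2)*(h + 3)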